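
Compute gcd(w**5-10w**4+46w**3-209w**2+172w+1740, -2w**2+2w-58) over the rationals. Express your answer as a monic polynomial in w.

w**2-w+29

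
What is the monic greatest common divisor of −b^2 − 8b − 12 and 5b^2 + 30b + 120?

By polynomial division,
  −b^2 − 8b − 12 = (−1/5)(5b^2 + 30b + 120) + (−2b + 12)
  5b^2 + 30b + 120 = (−(5/2)b − 30)(−2b + 12) + (480)
  −2b + 12 = (−(1/240)b + 1/40)(480) + (0)
The last nonzero remainder is the constant 480, so the polynomials are coprime and gcd = 1.

1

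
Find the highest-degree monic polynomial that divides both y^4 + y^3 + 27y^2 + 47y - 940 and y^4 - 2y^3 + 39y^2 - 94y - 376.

Euclidean algorithm in ℚ[y]:
  y^4 + y^3 + 27y^2 + 47y - 940 = (y^4 - 2y^3 + 39y^2 - 94y - 376) + (3y^3 - 12y^2 + 141y - 564)
  y^4 - 2y^3 + 39y^2 - 94y - 376 = ((1/3)y + 2/3)(3y^3 - 12y^2 + 141y - 564) + (0)
Last nonzero remainder: 3y^3 - 12y^2 + 141y - 564. Dividing through by 3 gives the monic gcd y^3 - 4y^2 + 47y - 188.

y^3 - 4y^2 + 47y - 188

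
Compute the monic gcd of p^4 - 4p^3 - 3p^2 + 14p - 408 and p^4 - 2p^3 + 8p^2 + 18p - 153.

p^2 - 2p + 17

Repeated division with remainder:
  p^4 - 4p^3 - 3p^2 + 14p - 408 = (p^4 - 2p^3 + 8p^2 + 18p - 153) + (-2p^3 - 11p^2 - 4p - 255)
  p^4 - 2p^3 + 8p^2 + 18p - 153 = (-(1/2)p + 15/4)(-2p^3 - 11p^2 - 4p - 255) + ((189/4)p^2 - (189/2)p + 3213/4)
  -2p^3 - 11p^2 - 4p - 255 = (-(8/189)p - 20/63)((189/4)p^2 - (189/2)p + 3213/4) + (0)
Last nonzero remainder: (189/4)p^2 - (189/2)p + 3213/4. Dividing through by 189/4 gives the monic gcd p^2 - 2p + 17.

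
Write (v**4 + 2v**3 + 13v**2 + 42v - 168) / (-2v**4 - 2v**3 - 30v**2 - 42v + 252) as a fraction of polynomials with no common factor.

(-v - 4)/(2v + 6)

Apply the Euclidean algorithm:
  v**4 + 2v**3 + 13v**2 + 42v - 168 = (-1/2)(-2v**4 - 2v**3 - 30v**2 - 42v + 252) + (v**3 - 2v**2 + 21v - 42)
  -2v**4 - 2v**3 - 30v**2 - 42v + 252 = (-2v - 6)(v**3 - 2v**2 + 21v - 42) + (0)
The last nonzero remainder v**3 - 2v**2 + 21v - 42 is already monic.
Cancel v**3 - 2v**2 + 21v - 42 from numerator and denominator to get the reduced form.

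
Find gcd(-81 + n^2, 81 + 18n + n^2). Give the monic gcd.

Repeated division with remainder:
  n^2 - 81 = (n^2 + 18n + 81) + (-18n - 162)
  n^2 + 18n + 81 = (-(1/18)n - 1/2)(-18n - 162) + (0)
Last nonzero remainder: -18n - 162. Dividing through by -18 gives the monic gcd n + 9.

9 + n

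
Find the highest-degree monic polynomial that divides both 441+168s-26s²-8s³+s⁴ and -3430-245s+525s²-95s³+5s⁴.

49-14s+s²

Repeated division with remainder:
  s⁴-8s³-26s²+168s+441 = (1/5)(5s⁴-95s³+525s²-245s-3430) + (11s³-131s²+217s+1127)
  5s⁴-95s³+525s²-245s-3430 = ((5/11)s-390/121)(11s³-131s²+217s+1127) + ((500/121)s²-(7000/121)s+24500/121)
  11s³-131s²+217s+1127 = ((1331/500)s+2783/500)((500/121)s²-(7000/121)s+24500/121) + (0)
Last nonzero remainder: (500/121)s²-(7000/121)s+24500/121. Dividing through by 500/121 gives the monic gcd s²-14s+49.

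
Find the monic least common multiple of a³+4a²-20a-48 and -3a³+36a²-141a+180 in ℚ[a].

Repeated division with remainder:
  a³+4a²-20a-48 = (-1/3)(-3a³+36a²-141a+180) + (16a²-67a+12)
  -3a³+36a²-141a+180 = (-(3/16)a+375/256)(16a²-67a+12) + (-(10395/256)a+10395/64)
  16a²-67a+12 = (-(4096/10395)a+256/3465)(-(10395/256)a+10395/64) + (0)
Last nonzero remainder: -(10395/256)a+10395/64. Dividing through by -10395/256 gives the monic gcd a-4.
Then lcm(f, g) = f·g / gcd(f, g); expanding and making the result monic gives the answer.

a⁵-4a⁴-37a³+172a²+84a-720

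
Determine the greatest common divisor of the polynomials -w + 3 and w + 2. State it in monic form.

By polynomial division,
  -w + 3 = (-1)(w + 2) + (5)
  w + 2 = ((1/5)w + 2/5)(5) + (0)
The last nonzero remainder is the constant 5, so the polynomials are coprime and gcd = 1.

1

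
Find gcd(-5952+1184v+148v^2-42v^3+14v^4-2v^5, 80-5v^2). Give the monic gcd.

-16+v^2

Apply the Euclidean algorithm:
  -2v^5+14v^4-42v^3+148v^2+1184v-5952 = ((2/5)v^3-(14/5)v^2+(74/5)v-372/5)(-5v^2+80) + (0)
Last nonzero remainder: -5v^2+80. Dividing through by -5 gives the monic gcd v^2-16.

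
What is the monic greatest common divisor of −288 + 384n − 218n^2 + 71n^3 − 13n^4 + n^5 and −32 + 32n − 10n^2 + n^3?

−32 + 32n − 10n^2 + n^3

By polynomial division,
  n^5 − 13n^4 + 71n^3 − 218n^2 + 384n − 288 = (n^2 − 3n + 9)(n^3 − 10n^2 + 32n − 32) + (0)
The last nonzero remainder n^3 − 10n^2 + 32n − 32 is already monic.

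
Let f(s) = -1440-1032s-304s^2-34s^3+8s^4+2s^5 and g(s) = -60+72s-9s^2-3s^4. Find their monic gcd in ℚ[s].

Repeated division with remainder:
  2s^5+8s^4-34s^3-304s^2-1032s-1440 = (-(2/3)s-8/3)(-3s^4-9s^2+72s-60) + (-40s^3-280s^2-880s-1600)
  -3s^4-9s^2+72s-60 = ((3/40)s-21/40)(-40s^3-280s^2-880s-1600) + (-90s^2-270s-900)
  -40s^3-280s^2-880s-1600 = ((4/9)s+16/9)(-90s^2-270s-900) + (0)
Last nonzero remainder: -90s^2-270s-900. Dividing through by -90 gives the monic gcd s^2+3s+10.

10+3s+s^2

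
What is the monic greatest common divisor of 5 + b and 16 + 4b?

Euclidean algorithm in ℚ[b]:
  b + 5 = (1/4)(4b + 16) + (1)
  4b + 16 = (4b + 16)(1) + (0)
The last nonzero remainder is the constant 1, so the polynomials are coprime and gcd = 1.

1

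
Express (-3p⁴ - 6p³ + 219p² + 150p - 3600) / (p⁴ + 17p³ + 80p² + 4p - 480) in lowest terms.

(-3p² + 33p - 90)/(p² + 4p - 12)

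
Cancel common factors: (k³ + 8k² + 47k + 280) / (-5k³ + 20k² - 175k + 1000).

Apply the Euclidean algorithm:
  k³ + 8k² + 47k + 280 = (-1/5)(-5k³ + 20k² - 175k + 1000) + (12k² + 12k + 480)
  -5k³ + 20k² - 175k + 1000 = (-(5/12)k + 25/12)(12k² + 12k + 480) + (0)
Last nonzero remainder: 12k² + 12k + 480. Dividing through by 12 gives the monic gcd k² + k + 40.
Cancel k² + k + 40 from numerator and denominator to get the reduced form.

(-k - 7)/(5k - 25)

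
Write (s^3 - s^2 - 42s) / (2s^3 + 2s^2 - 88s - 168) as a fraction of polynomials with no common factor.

(s)/(2s + 4)

Apply the Euclidean algorithm:
  s^3 - s^2 - 42s = (1/2)(2s^3 + 2s^2 - 88s - 168) + (-2s^2 + 2s + 84)
  2s^3 + 2s^2 - 88s - 168 = (-s - 2)(-2s^2 + 2s + 84) + (0)
Last nonzero remainder: -2s^2 + 2s + 84. Dividing through by -2 gives the monic gcd s^2 - s - 42.
Cancel s^2 - s - 42 from numerator and denominator to get the reduced form.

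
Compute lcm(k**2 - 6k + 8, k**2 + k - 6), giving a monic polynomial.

k**3 - 3k**2 - 10k + 24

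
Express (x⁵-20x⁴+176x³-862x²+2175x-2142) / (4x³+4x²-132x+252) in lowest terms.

(x³-14x²+83x-238)/(4x+28)

Euclidean algorithm in ℚ[x]:
  x⁵-20x⁴+176x³-862x²+2175x-2142 = ((1/4)x²-(21/4)x+115/2)(4x³+4x²-132x+252) + (-1848x²+11088x-16632)
  4x³+4x²-132x+252 = (-(1/462)x-1/66)(-1848x²+11088x-16632) + (0)
Last nonzero remainder: -1848x²+11088x-16632. Dividing through by -1848 gives the monic gcd x²-6x+9.
Cancel x²-6x+9 from numerator and denominator to get the reduced form.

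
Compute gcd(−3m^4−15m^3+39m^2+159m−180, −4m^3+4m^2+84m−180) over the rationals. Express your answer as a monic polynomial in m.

By polynomial division,
  −3m^4−15m^3+39m^2+159m−180 = ((3/4)m+9/2)(−4m^3+4m^2+84m−180) + (−42m^2−84m+630)
  −4m^3+4m^2+84m−180 = ((2/21)m−2/7)(−42m^2−84m+630) + (0)
Last nonzero remainder: −42m^2−84m+630. Dividing through by −42 gives the monic gcd m^2+2m−15.

m^2+2m−15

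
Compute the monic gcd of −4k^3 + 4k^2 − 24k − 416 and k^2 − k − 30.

1

Euclidean algorithm in ℚ[k]:
  −4k^3 + 4k^2 − 24k − 416 = (−4k)(k^2 − k − 30) + (−144k − 416)
  k^2 − k − 30 = (−(1/144)k + 35/1296)(−144k − 416) + (−1520/81)
  −144k − 416 = ((729/95)k + 2106/95)(−1520/81) + (0)
The last nonzero remainder is the constant −1520/81, so the polynomials are coprime and gcd = 1.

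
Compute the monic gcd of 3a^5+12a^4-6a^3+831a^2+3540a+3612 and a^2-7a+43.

Euclidean algorithm in ℚ[a]:
  3a^5+12a^4-6a^3+831a^2+3540a+3612 = (3a^3+33a^2+96a+84)(a^2-7a+43) + (0)
The last nonzero remainder a^2-7a+43 is already monic.

a^2-7a+43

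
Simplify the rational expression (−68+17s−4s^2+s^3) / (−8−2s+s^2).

(17+s^2)/(2+s)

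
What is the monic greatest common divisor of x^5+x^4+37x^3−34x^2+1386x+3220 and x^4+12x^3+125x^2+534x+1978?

By polynomial division,
  x^5+x^4+37x^3−34x^2+1386x+3220 = (x−11)(x^4+12x^3+125x^2+534x+1978) + (44x^3+807x^2+5282x+24978)
  x^4+12x^3+125x^2+534x+1978 = ((1/44)x−279/1936)(44x^3+807x^2+5282x+24978) + ((234745/1936)x^2+(704235/968)x+5399135/968)
  44x^3+807x^2+5282x+24978 = ((85184/234745)x+1051248/234745)((234745/1936)x^2+(704235/968)x+5399135/968) + (0)
Last nonzero remainder: (234745/1936)x^2+(704235/968)x+5399135/968. Dividing through by 234745/1936 gives the monic gcd x^2+6x+46.

x^2+6x+46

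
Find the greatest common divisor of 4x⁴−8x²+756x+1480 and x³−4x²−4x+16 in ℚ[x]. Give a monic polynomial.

x+2

Euclidean algorithm in ℚ[x]:
  4x⁴−8x²+756x+1480 = (4x+16)(x³−4x²−4x+16) + (72x²+756x+1224)
  x³−4x²−4x+16 = ((1/72)x−29/144)(72x²+756x+1224) + ((525/4)x+525/2)
  72x²+756x+1224 = ((96/175)x+816/175)((525/4)x+525/2) + (0)
Last nonzero remainder: (525/4)x+525/2. Dividing through by 525/4 gives the monic gcd x+2.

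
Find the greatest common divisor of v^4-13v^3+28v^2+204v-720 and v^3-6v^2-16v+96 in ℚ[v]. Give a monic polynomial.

v^2-2v-24

Apply the Euclidean algorithm:
  v^4-13v^3+28v^2+204v-720 = (v-7)(v^3-6v^2-16v+96) + (2v^2-4v-48)
  v^3-6v^2-16v+96 = ((1/2)v-2)(2v^2-4v-48) + (0)
Last nonzero remainder: 2v^2-4v-48. Dividing through by 2 gives the monic gcd v^2-2v-24.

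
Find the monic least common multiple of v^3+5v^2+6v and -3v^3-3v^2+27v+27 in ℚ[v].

Euclidean algorithm in ℚ[v]:
  v^3+5v^2+6v = (-1/3)(-3v^3-3v^2+27v+27) + (4v^2+15v+9)
  -3v^3-3v^2+27v+27 = (-(3/4)v+33/16)(4v^2+15v+9) + ((45/16)v+135/16)
  4v^2+15v+9 = ((64/45)v+16/15)((45/16)v+135/16) + (0)
Last nonzero remainder: (45/16)v+135/16. Dividing through by 45/16 gives the monic gcd v+3.
Then lcm(f, g) = f·g / gcd(f, g); expanding and making the result monic gives the answer.

v^5+3v^4-7v^3-27v^2-18v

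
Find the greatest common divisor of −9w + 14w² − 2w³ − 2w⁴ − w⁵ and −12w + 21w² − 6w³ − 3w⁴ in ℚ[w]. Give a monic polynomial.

Apply the Euclidean algorithm:
  −w⁵ − 2w⁴ − 2w³ + 14w² − 9w = ((1/3)w)(−3w⁴ − 6w³ + 21w² − 12w) + (−9w³ + 18w² − 9w)
  −3w⁴ − 6w³ + 21w² − 12w = ((1/3)w + 4/3)(−9w³ + 18w² − 9w) + (0)
Last nonzero remainder: −9w³ + 18w² − 9w. Dividing through by −9 gives the monic gcd w³ − 2w² + w.

w − 2w² + w³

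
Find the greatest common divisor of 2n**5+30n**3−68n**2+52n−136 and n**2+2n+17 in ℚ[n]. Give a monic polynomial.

Apply the Euclidean algorithm:
  2n**5+30n**3−68n**2+52n−136 = (2n**3−4n**2+4n−8)(n**2+2n+17) + (0)
The last nonzero remainder n**2+2n+17 is already monic.

n**2+2n+17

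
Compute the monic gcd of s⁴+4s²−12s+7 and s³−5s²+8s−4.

s−1

Apply the Euclidean algorithm:
  s⁴+4s²−12s+7 = (s+5)(s³−5s²+8s−4) + (21s²−48s+27)
  s³−5s²+8s−4 = ((1/21)s−19/147)(21s²−48s+27) + ((25/49)s−25/49)
  21s²−48s+27 = ((1029/25)s−1323/25)((25/49)s−25/49) + (0)
Last nonzero remainder: (25/49)s−25/49. Dividing through by 25/49 gives the monic gcd s−1.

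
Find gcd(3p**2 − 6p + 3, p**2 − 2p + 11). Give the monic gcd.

1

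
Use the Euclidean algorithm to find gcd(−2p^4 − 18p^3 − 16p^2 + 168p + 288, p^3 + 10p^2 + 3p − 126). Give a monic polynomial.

p^2 + 3p − 18

By polynomial division,
  −2p^4 − 18p^3 − 16p^2 + 168p + 288 = (−2p + 2)(p^3 + 10p^2 + 3p − 126) + (−30p^2 − 90p + 540)
  p^3 + 10p^2 + 3p − 126 = (−(1/30)p − 7/30)(−30p^2 − 90p + 540) + (0)
Last nonzero remainder: −30p^2 − 90p + 540. Dividing through by −30 gives the monic gcd p^2 + 3p − 18.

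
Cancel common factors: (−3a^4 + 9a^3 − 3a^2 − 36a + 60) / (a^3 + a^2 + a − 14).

Apply the Euclidean algorithm:
  −3a^4 + 9a^3 − 3a^2 − 36a + 60 = (−3a + 12)(a^3 + a^2 + a − 14) + (−12a^2 − 90a + 228)
  a^3 + a^2 + a − 14 = (−(1/12)a + 13/24)(−12a^2 − 90a + 228) + ((275/4)a − 275/2)
  −12a^2 − 90a + 228 = (−(48/275)a − 456/275)((275/4)a − 275/2) + (0)
Last nonzero remainder: (275/4)a − 275/2. Dividing through by 275/4 gives the monic gcd a − 2.
Cancel a − 2 from numerator and denominator to get the reduced form.

(−3a^3 + 3a^2 + 3a − 30)/(a^2 + 3a + 7)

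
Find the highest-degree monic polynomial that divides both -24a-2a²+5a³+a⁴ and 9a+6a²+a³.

3a+a²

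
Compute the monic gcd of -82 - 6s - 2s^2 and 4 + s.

1

Repeated division with remainder:
  -2s^2 - 6s - 82 = (-2s + 2)(s + 4) + (-90)
  s + 4 = (-(1/90)s - 2/45)(-90) + (0)
The last nonzero remainder is the constant -90, so the polynomials are coprime and gcd = 1.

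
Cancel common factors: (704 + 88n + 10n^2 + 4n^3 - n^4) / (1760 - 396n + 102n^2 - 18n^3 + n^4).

(-4 - n)/(-10 + n)

Euclidean algorithm in ℚ[n]:
  -n^4 + 4n^3 + 10n^2 + 88n + 704 = (-1)(n^4 - 18n^3 + 102n^2 - 396n + 1760) + (-14n^3 + 112n^2 - 308n + 2464)
  n^4 - 18n^3 + 102n^2 - 396n + 1760 = (-(1/14)n + 5/7)(-14n^3 + 112n^2 - 308n + 2464) + (0)
Last nonzero remainder: -14n^3 + 112n^2 - 308n + 2464. Dividing through by -14 gives the monic gcd n^3 - 8n^2 + 22n - 176.
Cancel n^3 - 8n^2 + 22n - 176 from numerator and denominator to get the reduced form.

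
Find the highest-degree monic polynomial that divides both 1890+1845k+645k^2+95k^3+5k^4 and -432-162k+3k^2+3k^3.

By polynomial division,
  5k^4+95k^3+645k^2+1845k+1890 = ((5/3)k+30)(3k^3+3k^2-162k-432) + (825k^2+7425k+14850)
  3k^3+3k^2-162k-432 = ((1/275)k-8/275)(825k^2+7425k+14850) + (0)
Last nonzero remainder: 825k^2+7425k+14850. Dividing through by 825 gives the monic gcd k^2+9k+18.

18+9k+k^2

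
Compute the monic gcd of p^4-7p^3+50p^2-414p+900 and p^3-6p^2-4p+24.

By polynomial division,
  p^4-7p^3+50p^2-414p+900 = (p-1)(p^3-6p^2-4p+24) + (48p^2-442p+924)
  p^3-6p^2-4p+24 = ((1/48)p+77/1152)(48p^2-442p+924) + ((3625/576)p-3625/96)
  48p^2-442p+924 = ((27648/3625)p-88704/3625)((3625/576)p-3625/96) + (0)
Last nonzero remainder: (3625/576)p-3625/96. Dividing through by 3625/576 gives the monic gcd p-6.

p-6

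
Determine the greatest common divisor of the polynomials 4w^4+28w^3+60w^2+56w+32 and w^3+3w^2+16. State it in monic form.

By polynomial division,
  4w^4+28w^3+60w^2+56w+32 = (4w+16)(w^3+3w^2+16) + (12w^2-8w-224)
  w^3+3w^2+16 = ((1/12)w+11/36)(12w^2-8w-224) + ((190/9)w+760/9)
  12w^2-8w-224 = ((54/95)w-252/95)((190/9)w+760/9) + (0)
Last nonzero remainder: (190/9)w+760/9. Dividing through by 190/9 gives the monic gcd w+4.

w+4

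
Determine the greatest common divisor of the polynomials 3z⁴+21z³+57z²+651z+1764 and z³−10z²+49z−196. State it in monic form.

Repeated division with remainder:
  3z⁴+21z³+57z²+651z+1764 = (3z+51)(z³−10z²+49z−196) + (420z²−1260z+11760)
  z³−10z²+49z−196 = ((1/420)z−1/60)(420z²−1260z+11760) + (0)
Last nonzero remainder: 420z²−1260z+11760. Dividing through by 420 gives the monic gcd z²−3z+28.

z²−3z+28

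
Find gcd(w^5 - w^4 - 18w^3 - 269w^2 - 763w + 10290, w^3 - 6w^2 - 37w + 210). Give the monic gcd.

Apply the Euclidean algorithm:
  w^5 - w^4 - 18w^3 - 269w^2 - 763w + 10290 = (w^2 + 5w + 49)(w^3 - 6w^2 - 37w + 210) + (0)
The last nonzero remainder w^3 - 6w^2 - 37w + 210 is already monic.

w^3 - 6w^2 - 37w + 210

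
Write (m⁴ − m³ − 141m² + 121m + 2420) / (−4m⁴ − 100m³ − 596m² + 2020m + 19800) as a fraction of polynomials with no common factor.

Apply the Euclidean algorithm:
  m⁴ − m³ − 141m² + 121m + 2420 = (−1/4)(−4m⁴ − 100m³ − 596m² + 2020m + 19800) + (−26m³ − 290m² + 626m + 7370)
  −4m⁴ − 100m³ − 596m² + 2020m + 19800 = ((2/13)m + 360/169)(−26m³ − 290m² + 626m + 7370) + (−(12600/169)m² − (75600/169)m + 693000/169)
  −26m³ − 290m² + 626m + 7370 = ((2197/6300)m + 11323/6300)(−(12600/169)m² − (75600/169)m + 693000/169) + (0)
Last nonzero remainder: −(12600/169)m² − (75600/169)m + 693000/169. Dividing through by −12600/169 gives the monic gcd m² + 6m − 55.
Cancel m² + 6m − 55 from numerator and denominator to get the reduced form.

(−m² + 7m + 44)/(4m² + 76m + 360)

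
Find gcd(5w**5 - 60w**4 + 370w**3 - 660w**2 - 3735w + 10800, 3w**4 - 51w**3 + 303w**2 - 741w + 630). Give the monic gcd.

w**2 - 8w + 15

Repeated division with remainder:
  5w**5 - 60w**4 + 370w**3 - 660w**2 - 3735w + 10800 = ((5/3)w + 25/3)(3w**4 - 51w**3 + 303w**2 - 741w + 630) + (290w**3 - 1950w**2 + 1390w + 5550)
  3w**4 - 51w**3 + 303w**2 - 741w + 630 = ((3/290)w - 447/4205)(290w**3 - 1950w**2 + 1390w + 5550) + ((68400/841)w**2 - (547200/841)w + 1026000/841)
  290w**3 - 1950w**2 + 1390w + 5550 = ((24389/6840)w + 31117/6840)((68400/841)w**2 - (547200/841)w + 1026000/841) + (0)
Last nonzero remainder: (68400/841)w**2 - (547200/841)w + 1026000/841. Dividing through by 68400/841 gives the monic gcd w**2 - 8w + 15.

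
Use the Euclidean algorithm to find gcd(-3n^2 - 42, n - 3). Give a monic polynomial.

Euclidean algorithm in ℚ[n]:
  -3n^2 - 42 = (-3n - 9)(n - 3) + (-69)
  n - 3 = (-(1/69)n + 1/23)(-69) + (0)
The last nonzero remainder is the constant -69, so the polynomials are coprime and gcd = 1.

1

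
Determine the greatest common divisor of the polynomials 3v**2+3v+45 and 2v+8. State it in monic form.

1

Repeated division with remainder:
  3v**2+3v+45 = ((3/2)v−9/2)(2v+8) + (81)
  2v+8 = ((2/81)v+8/81)(81) + (0)
The last nonzero remainder is the constant 81, so the polynomials are coprime and gcd = 1.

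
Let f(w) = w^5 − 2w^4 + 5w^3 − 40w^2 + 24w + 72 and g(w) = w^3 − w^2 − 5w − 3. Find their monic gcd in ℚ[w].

w^2 − 2w − 3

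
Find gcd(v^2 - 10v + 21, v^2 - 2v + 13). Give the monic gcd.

1

Apply the Euclidean algorithm:
  v^2 - 10v + 21 = (v^2 - 2v + 13) + (-8v + 8)
  v^2 - 2v + 13 = (-(1/8)v + 1/8)(-8v + 8) + (12)
  -8v + 8 = (-(2/3)v + 2/3)(12) + (0)
The last nonzero remainder is the constant 12, so the polynomials are coprime and gcd = 1.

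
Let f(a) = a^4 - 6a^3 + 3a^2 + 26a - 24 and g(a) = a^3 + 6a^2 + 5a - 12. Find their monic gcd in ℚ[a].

a - 1

By polynomial division,
  a^4 - 6a^3 + 3a^2 + 26a - 24 = (a - 12)(a^3 + 6a^2 + 5a - 12) + (70a^2 + 98a - 168)
  a^3 + 6a^2 + 5a - 12 = ((1/70)a + 23/350)(70a^2 + 98a - 168) + ((24/25)a - 24/25)
  70a^2 + 98a - 168 = ((875/12)a + 175)((24/25)a - 24/25) + (0)
Last nonzero remainder: (24/25)a - 24/25. Dividing through by 24/25 gives the monic gcd a - 1.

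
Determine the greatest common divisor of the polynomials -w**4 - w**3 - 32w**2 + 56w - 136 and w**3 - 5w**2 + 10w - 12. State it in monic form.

w**2 - 2w + 4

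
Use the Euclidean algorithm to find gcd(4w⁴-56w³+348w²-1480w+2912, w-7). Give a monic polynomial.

Repeated division with remainder:
  4w⁴-56w³+348w²-1480w+2912 = (4w³-28w²+152w-416)(w-7) + (0)
The last nonzero remainder w-7 is already monic.

w-7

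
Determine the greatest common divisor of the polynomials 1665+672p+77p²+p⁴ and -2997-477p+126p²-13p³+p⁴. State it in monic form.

111-7p+p²

Apply the Euclidean algorithm:
  p⁴+77p²+672p+1665 = (p⁴-13p³+126p²-477p-2997) + (13p³-49p²+1149p+4662)
  p⁴-13p³+126p²-477p-2997 = ((1/13)p-120/169)(13p³-49p²+1149p+4662) + ((477/169)p²-(3339/169)p+52947/169)
  13p³-49p²+1149p+4662 = ((2197/477)p+2366/159)((477/169)p²-(3339/169)p+52947/169) + (0)
Last nonzero remainder: (477/169)p²-(3339/169)p+52947/169. Dividing through by 477/169 gives the monic gcd p²-7p+111.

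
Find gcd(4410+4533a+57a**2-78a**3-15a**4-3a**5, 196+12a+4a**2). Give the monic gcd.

49+3a+a**2

Apply the Euclidean algorithm:
  -3a**5-15a**4-78a**3+57a**2+4533a+4410 = (-(3/4)a**3-(3/2)a**2+(87/4)a+45/2)(4a**2+12a+196) + (0)
Last nonzero remainder: 4a**2+12a+196. Dividing through by 4 gives the monic gcd a**2+3a+49.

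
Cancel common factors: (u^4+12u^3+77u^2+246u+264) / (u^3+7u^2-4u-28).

By polynomial division,
  u^4+12u^3+77u^2+246u+264 = (u+5)(u^3+7u^2-4u-28) + (46u^2+294u+404)
  u^3+7u^2-4u-28 = ((1/46)u+7/529)(46u^2+294u+404) + (-(8820/529)u-17640/529)
  46u^2+294u+404 = (-(12167/4410)u-53429/4410)(-(8820/529)u-17640/529) + (0)
Last nonzero remainder: -(8820/529)u-17640/529. Dividing through by -8820/529 gives the monic gcd u+2.
Cancel u+2 from numerator and denominator to get the reduced form.

(u^3+10u^2+57u+132)/(u^2+5u-14)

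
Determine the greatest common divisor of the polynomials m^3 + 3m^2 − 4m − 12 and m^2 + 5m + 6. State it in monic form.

m^2 + 5m + 6

Repeated division with remainder:
  m^3 + 3m^2 − 4m − 12 = (m − 2)(m^2 + 5m + 6) + (0)
The last nonzero remainder m^2 + 5m + 6 is already monic.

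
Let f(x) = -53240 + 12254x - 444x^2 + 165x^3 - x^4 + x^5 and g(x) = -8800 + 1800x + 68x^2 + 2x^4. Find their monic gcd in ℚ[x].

Repeated division with remainder:
  x^5 - x^4 + 165x^3 - 444x^2 + 12254x - 53240 = ((1/2)x - 1/2)(2x^4 + 68x^2 + 1800x - 8800) + (131x^3 - 1310x^2 + 17554x - 57640)
  2x^4 + 68x^2 + 1800x - 8800 = ((2/131)x + 20/131)(131x^3 - 1310x^2 + 17554x - 57640) + (0)
Last nonzero remainder: 131x^3 - 1310x^2 + 17554x - 57640. Dividing through by 131 gives the monic gcd x^3 - 10x^2 + 134x - 440.

-440 + 134x - 10x^2 + x^3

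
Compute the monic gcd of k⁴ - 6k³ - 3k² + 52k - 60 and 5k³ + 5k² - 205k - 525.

k + 3

Repeated division with remainder:
  k⁴ - 6k³ - 3k² + 52k - 60 = ((1/5)k - 7/5)(5k³ + 5k² - 205k - 525) + (45k² - 130k - 795)
  5k³ + 5k² - 205k - 525 = ((1/9)k + 35/81)(45k² - 130k - 795) + (-(4900/81)k - 4900/27)
  45k² - 130k - 795 = (-(729/980)k + 4293/980)(-(4900/81)k - 4900/27) + (0)
Last nonzero remainder: -(4900/81)k - 4900/27. Dividing through by -4900/81 gives the monic gcd k + 3.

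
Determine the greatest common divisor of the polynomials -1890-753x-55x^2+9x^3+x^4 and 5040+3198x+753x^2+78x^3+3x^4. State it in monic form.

By polynomial division,
  x^4+9x^3-55x^2-753x-1890 = (1/3)(3x^4+78x^3+753x^2+3198x+5040) + (-17x^3-306x^2-1819x-3570)
  3x^4+78x^3+753x^2+3198x+5040 = (-(3/17)x-24/17)(-17x^3-306x^2-1819x-3570) + (0)
Last nonzero remainder: -17x^3-306x^2-1819x-3570. Dividing through by -17 gives the monic gcd x^3+18x^2+107x+210.

210+107x+18x^2+x^3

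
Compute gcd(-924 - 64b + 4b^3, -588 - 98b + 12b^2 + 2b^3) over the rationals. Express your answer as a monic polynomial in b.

-7 + b

By polynomial division,
  4b^3 - 64b - 924 = (2)(2b^3 + 12b^2 - 98b - 588) + (-24b^2 + 132b + 252)
  2b^3 + 12b^2 - 98b - 588 = (-(1/12)b - 23/24)(-24b^2 + 132b + 252) + ((99/2)b - 693/2)
  -24b^2 + 132b + 252 = (-(16/33)b - 8/11)((99/2)b - 693/2) + (0)
Last nonzero remainder: (99/2)b - 693/2. Dividing through by 99/2 gives the monic gcd b - 7.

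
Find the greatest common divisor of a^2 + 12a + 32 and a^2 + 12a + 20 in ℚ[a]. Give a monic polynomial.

Apply the Euclidean algorithm:
  a^2 + 12a + 32 = (a^2 + 12a + 20) + (12)
  a^2 + 12a + 20 = ((1/12)a^2 + a + 5/3)(12) + (0)
The last nonzero remainder is the constant 12, so the polynomials are coprime and gcd = 1.

1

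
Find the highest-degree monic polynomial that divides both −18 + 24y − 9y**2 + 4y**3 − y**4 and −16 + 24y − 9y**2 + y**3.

−1 + y

Repeated division with remainder:
  −y**4 + 4y**3 − 9y**2 + 24y − 18 = (−y − 5)(y**3 − 9y**2 + 24y − 16) + (−30y**2 + 128y − 98)
  y**3 − 9y**2 + 24y − 16 = (−(1/30)y + 71/450)(−30y**2 + 128y − 98) + ((121/225)y − 121/225)
  −30y**2 + 128y − 98 = (−(6750/121)y + 22050/121)((121/225)y − 121/225) + (0)
Last nonzero remainder: (121/225)y − 121/225. Dividing through by 121/225 gives the monic gcd y − 1.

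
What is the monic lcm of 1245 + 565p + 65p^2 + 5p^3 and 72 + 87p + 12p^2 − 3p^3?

Apply the Euclidean algorithm:
  5p^3 + 65p^2 + 565p + 1245 = (−5/3)(−3p^3 + 12p^2 + 87p + 72) + (85p^2 + 710p + 1365)
  −3p^3 + 12p^2 + 87p + 72 = (−(3/85)p + 126/289)(85p^2 + 710p + 1365) + (−(50394/289)p − 151182/289)
  85p^2 + 710p + 1365 = (−(24565/50394)p − 131495/50394)(−(50394/289)p − 151182/289) + (0)
Last nonzero remainder: −(50394/289)p − 151182/289. Dividing through by −50394/289 gives the monic gcd p + 3.
Then lcm(f, g) = f·g / gcd(f, g); expanding and making the result monic gives the answer.

−1992 − 2647p − 646p^2 + 14p^3 + 6p^4 + p^5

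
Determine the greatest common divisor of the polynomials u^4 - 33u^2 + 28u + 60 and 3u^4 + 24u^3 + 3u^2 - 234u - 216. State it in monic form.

Repeated division with remainder:
  u^4 - 33u^2 + 28u + 60 = (1/3)(3u^4 + 24u^3 + 3u^2 - 234u - 216) + (-8u^3 - 34u^2 + 106u + 132)
  3u^4 + 24u^3 + 3u^2 - 234u - 216 = (-(3/8)u - 45/32)(-8u^3 - 34u^2 + 106u + 132) + (-(81/16)u^2 - (567/16)u - 243/8)
  -8u^3 - 34u^2 + 106u + 132 = ((128/81)u - 352/81)(-(81/16)u^2 - (567/16)u - 243/8) + (0)
Last nonzero remainder: -(81/16)u^2 - (567/16)u - 243/8. Dividing through by -81/16 gives the monic gcd u^2 + 7u + 6.

u^2 + 7u + 6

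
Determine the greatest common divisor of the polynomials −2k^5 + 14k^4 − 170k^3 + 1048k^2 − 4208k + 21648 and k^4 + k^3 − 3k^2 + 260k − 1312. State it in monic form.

k^2 − 3k + 41

Repeated division with remainder:
  −2k^5 + 14k^4 − 170k^3 + 1048k^2 − 4208k + 21648 = (−2k + 16)(k^4 + k^3 − 3k^2 + 260k − 1312) + (−192k^3 + 1616k^2 − 10992k + 42640)
  k^4 + k^3 − 3k^2 + 260k − 1312 = (−(1/192)k − 113/2304)(−192k^3 + 1616k^2 − 10992k + 42640) + ((2737/144)k^2 − (2737/48)k + 112217/144)
  −192k^3 + 1616k^2 − 10992k + 42640 = (−(27648/2737)k + 149760/2737)((2737/144)k^2 − (2737/48)k + 112217/144) + (0)
Last nonzero remainder: (2737/144)k^2 − (2737/48)k + 112217/144. Dividing through by 2737/144 gives the monic gcd k^2 − 3k + 41.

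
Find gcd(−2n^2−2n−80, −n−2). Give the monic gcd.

Repeated division with remainder:
  −2n^2−2n−80 = (2n−2)(−n−2) + (−84)
  −n−2 = ((1/84)n+1/42)(−84) + (0)
The last nonzero remainder is the constant −84, so the polynomials are coprime and gcd = 1.

1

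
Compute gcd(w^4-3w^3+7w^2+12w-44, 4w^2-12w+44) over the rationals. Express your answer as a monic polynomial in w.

w^2-3w+11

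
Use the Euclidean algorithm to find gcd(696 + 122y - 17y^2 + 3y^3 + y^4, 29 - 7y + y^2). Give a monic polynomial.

29 - 7y + y^2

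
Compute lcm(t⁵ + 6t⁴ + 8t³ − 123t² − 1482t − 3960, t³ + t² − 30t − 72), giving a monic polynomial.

Repeated division with remainder:
  t⁵ + 6t⁴ + 8t³ − 123t² − 1482t − 3960 = (t² + 5t + 33)(t³ + t² − 30t − 72) + (66t² − 132t − 1584)
  t³ + t² − 30t − 72 = ((1/66)t + 1/22)(66t² − 132t − 1584) + (0)
Last nonzero remainder: 66t² − 132t − 1584. Dividing through by 66 gives the monic gcd t² − 2t − 24.
Then lcm(f, g) = f·g / gcd(f, g); expanding and making the result monic gives the answer.

t⁶ + 9t⁵ + 26t⁴ − 99t³ − 1851t² − 8406t − 11880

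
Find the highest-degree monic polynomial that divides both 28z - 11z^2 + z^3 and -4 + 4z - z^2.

Euclidean algorithm in ℚ[z]:
  z^3 - 11z^2 + 28z = (-z + 7)(-z^2 + 4z - 4) + (-4z + 28)
  -z^2 + 4z - 4 = ((1/4)z + 3/4)(-4z + 28) + (-25)
  -4z + 28 = ((4/25)z - 28/25)(-25) + (0)
The last nonzero remainder is the constant -25, so the polynomials are coprime and gcd = 1.

1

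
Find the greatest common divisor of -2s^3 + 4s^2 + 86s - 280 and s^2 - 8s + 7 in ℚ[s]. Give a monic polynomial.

By polynomial division,
  -2s^3 + 4s^2 + 86s - 280 = (-2s - 12)(s^2 - 8s + 7) + (4s - 196)
  s^2 - 8s + 7 = ((1/4)s + 41/4)(4s - 196) + (2016)
  4s - 196 = ((1/504)s - 7/72)(2016) + (0)
The last nonzero remainder is the constant 2016, so the polynomials are coprime and gcd = 1.

1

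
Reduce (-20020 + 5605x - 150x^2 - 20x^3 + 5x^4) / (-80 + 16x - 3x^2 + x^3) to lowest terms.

(5005 - 150x + 5x^3)/(20 + x + x^2)

By polynomial division,
  5x^4 - 20x^3 - 150x^2 + 5605x - 20020 = (5x - 5)(x^3 - 3x^2 + 16x - 80) + (-245x^2 + 6085x - 20420)
  x^3 - 3x^2 + 16x - 80 = (-(1/245)x - 214/2401)(-245x^2 + 6085x - 20420) + ((1140490/2401)x - 4561960/2401)
  -245x^2 + 6085x - 20420 = (-(117649/228098)x + 2451421/228098)((1140490/2401)x - 4561960/2401) + (0)
Last nonzero remainder: (1140490/2401)x - 4561960/2401. Dividing through by 1140490/2401 gives the monic gcd x - 4.
Cancel x - 4 from numerator and denominator to get the reduced form.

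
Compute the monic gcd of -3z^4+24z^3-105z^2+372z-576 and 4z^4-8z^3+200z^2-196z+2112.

z^2-z+16

Apply the Euclidean algorithm:
  -3z^4+24z^3-105z^2+372z-576 = (-3/4)(4z^4-8z^3+200z^2-196z+2112) + (18z^3+45z^2+225z+1008)
  4z^4-8z^3+200z^2-196z+2112 = ((2/9)z-1)(18z^3+45z^2+225z+1008) + (195z^2-195z+3120)
  18z^3+45z^2+225z+1008 = ((6/65)z+21/65)(195z^2-195z+3120) + (0)
Last nonzero remainder: 195z^2-195z+3120. Dividing through by 195 gives the monic gcd z^2-z+16.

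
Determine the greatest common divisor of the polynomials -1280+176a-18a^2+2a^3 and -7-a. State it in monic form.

By polynomial division,
  2a^3-18a^2+176a-1280 = (-2a^2+32a-400)(-a-7) + (-4080)
  -a-7 = ((1/4080)a+7/4080)(-4080) + (0)
The last nonzero remainder is the constant -4080, so the polynomials are coprime and gcd = 1.

1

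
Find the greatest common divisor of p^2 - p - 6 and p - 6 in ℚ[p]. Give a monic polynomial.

1

Repeated division with remainder:
  p^2 - p - 6 = (p + 5)(p - 6) + (24)
  p - 6 = ((1/24)p - 1/4)(24) + (0)
The last nonzero remainder is the constant 24, so the polynomials are coprime and gcd = 1.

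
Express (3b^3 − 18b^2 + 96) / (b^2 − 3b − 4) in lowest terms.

By polynomial division,
  3b^3 − 18b^2 + 96 = (3b − 9)(b^2 − 3b − 4) + (−15b + 60)
  b^2 − 3b − 4 = (−(1/15)b − 1/15)(−15b + 60) + (0)
Last nonzero remainder: −15b + 60. Dividing through by −15 gives the monic gcd b − 4.
Cancel b − 4 from numerator and denominator to get the reduced form.

(3b^2 − 6b − 24)/(b + 1)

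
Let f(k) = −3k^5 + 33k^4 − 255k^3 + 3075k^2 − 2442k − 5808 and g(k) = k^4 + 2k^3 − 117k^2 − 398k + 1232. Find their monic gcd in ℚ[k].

Apply the Euclidean algorithm:
  −3k^5 + 33k^4 − 255k^3 + 3075k^2 − 2442k − 5808 = (−3k + 39)(k^4 + 2k^3 − 117k^2 − 398k + 1232) + (−684k^3 + 6444k^2 + 16776k − 53856)
  k^4 + 2k^3 − 117k^2 − 398k + 1232 = (−(1/684)k − 217/12996)(−684k^3 + 6444k^2 + 16776k − 53856) + ((5460/361)k^2 − (70980/361)k + 120120/361)
  −684k^3 + 6444k^2 + 16776k − 53856 = (−(20577/455)k − 73644/455)((5460/361)k^2 − (70980/361)k + 120120/361) + (0)
Last nonzero remainder: (5460/361)k^2 − (70980/361)k + 120120/361. Dividing through by 5460/361 gives the monic gcd k^2 − 13k + 22.

k^2 − 13k + 22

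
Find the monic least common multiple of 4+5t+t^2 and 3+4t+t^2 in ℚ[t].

By polynomial division,
  t^2+5t+4 = (t^2+4t+3) + (t+1)
  t^2+4t+3 = (t+3)(t+1) + (0)
The last nonzero remainder t+1 is already monic.
Then lcm(f, g) = f·g / gcd(f, g); expanding and making the result monic gives the answer.

12+19t+8t^2+t^3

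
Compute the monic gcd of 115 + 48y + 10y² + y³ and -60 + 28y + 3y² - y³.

5 + y

By polynomial division,
  y³ + 10y² + 48y + 115 = (-1)(-y³ + 3y² + 28y - 60) + (13y² + 76y + 55)
  -y³ + 3y² + 28y - 60 = (-(1/13)y + 115/169)(13y² + 76y + 55) + (-(3293/169)y - 16465/169)
  13y² + 76y + 55 = (-(2197/3293)y - 1859/3293)(-(3293/169)y - 16465/169) + (0)
Last nonzero remainder: -(3293/169)y - 16465/169. Dividing through by -3293/169 gives the monic gcd y + 5.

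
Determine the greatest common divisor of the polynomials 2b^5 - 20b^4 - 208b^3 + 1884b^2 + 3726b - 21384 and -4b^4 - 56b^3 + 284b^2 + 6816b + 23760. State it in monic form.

b^2 - 2b - 99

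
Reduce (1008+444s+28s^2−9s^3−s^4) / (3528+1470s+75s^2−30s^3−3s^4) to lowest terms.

Apply the Euclidean algorithm:
  −s^4−9s^3+28s^2+444s+1008 = (1/3)(−3s^4−30s^3+75s^2+1470s+3528) + (s^3+3s^2−46s−168)
  −3s^4−30s^3+75s^2+1470s+3528 = (−3s−21)(s^3+3s^2−46s−168) + (0)
The last nonzero remainder s^3+3s^2−46s−168 is already monic.
Cancel s^3+3s^2−46s−168 from numerator and denominator to get the reduced form.

(6+s)/(21+3s)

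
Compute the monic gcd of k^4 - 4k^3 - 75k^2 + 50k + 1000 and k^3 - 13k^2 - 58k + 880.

By polynomial division,
  k^4 - 4k^3 - 75k^2 + 50k + 1000 = (k + 9)(k^3 - 13k^2 - 58k + 880) + (100k^2 - 308k - 6920)
  k^3 - 13k^2 - 58k + 880 = ((1/100)k - 62/625)(100k^2 - 308k - 6920) + (-(12096/625)k + 24192/125)
  100k^2 - 308k - 6920 = (-(15625/3024)k - 108125/3024)(-(12096/625)k + 24192/125) + (0)
Last nonzero remainder: -(12096/625)k + 24192/125. Dividing through by -12096/625 gives the monic gcd k - 10.

k - 10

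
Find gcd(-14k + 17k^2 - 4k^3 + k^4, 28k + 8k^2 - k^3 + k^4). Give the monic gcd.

Apply the Euclidean algorithm:
  k^4 - 4k^3 + 17k^2 - 14k = (k^4 - k^3 + 8k^2 + 28k) + (-3k^3 + 9k^2 - 42k)
  k^4 - k^3 + 8k^2 + 28k = (-(1/3)k - 2/3)(-3k^3 + 9k^2 - 42k) + (0)
Last nonzero remainder: -3k^3 + 9k^2 - 42k. Dividing through by -3 gives the monic gcd k^3 - 3k^2 + 14k.

14k - 3k^2 + k^3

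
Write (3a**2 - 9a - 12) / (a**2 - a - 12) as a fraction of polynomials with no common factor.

Euclidean algorithm in ℚ[a]:
  3a**2 - 9a - 12 = (3)(a**2 - a - 12) + (-6a + 24)
  a**2 - a - 12 = (-(1/6)a - 1/2)(-6a + 24) + (0)
Last nonzero remainder: -6a + 24. Dividing through by -6 gives the monic gcd a - 4.
Cancel a - 4 from numerator and denominator to get the reduced form.

(3a + 3)/(a + 3)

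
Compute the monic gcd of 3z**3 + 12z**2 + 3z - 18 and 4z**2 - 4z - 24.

Repeated division with remainder:
  3z**3 + 12z**2 + 3z - 18 = ((3/4)z + 15/4)(4z**2 - 4z - 24) + (36z + 72)
  4z**2 - 4z - 24 = ((1/9)z - 1/3)(36z + 72) + (0)
Last nonzero remainder: 36z + 72. Dividing through by 36 gives the monic gcd z + 2.

z + 2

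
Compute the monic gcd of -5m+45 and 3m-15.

Apply the Euclidean algorithm:
  -5m+45 = (-5/3)(3m-15) + (20)
  3m-15 = ((3/20)m-3/4)(20) + (0)
The last nonzero remainder is the constant 20, so the polynomials are coprime and gcd = 1.

1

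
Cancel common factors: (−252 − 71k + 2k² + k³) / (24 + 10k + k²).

(−63 − 2k + k²)/(6 + k)

By polynomial division,
  k³ + 2k² − 71k − 252 = (k − 8)(k² + 10k + 24) + (−15k − 60)
  k² + 10k + 24 = (−(1/15)k − 2/5)(−15k − 60) + (0)
Last nonzero remainder: −15k − 60. Dividing through by −15 gives the monic gcd k + 4.
Cancel k + 4 from numerator and denominator to get the reduced form.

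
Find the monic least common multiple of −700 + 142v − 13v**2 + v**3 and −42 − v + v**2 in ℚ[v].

−4200 + 152v + 64v**2 − 7v**3 + v**4

Euclidean algorithm in ℚ[v]:
  v**3 − 13v**2 + 142v − 700 = (v − 12)(v**2 − v − 42) + (172v − 1204)
  v**2 − v − 42 = ((1/172)v + 3/86)(172v − 1204) + (0)
Last nonzero remainder: 172v − 1204. Dividing through by 172 gives the monic gcd v − 7.
Then lcm(f, g) = f·g / gcd(f, g); expanding and making the result monic gives the answer.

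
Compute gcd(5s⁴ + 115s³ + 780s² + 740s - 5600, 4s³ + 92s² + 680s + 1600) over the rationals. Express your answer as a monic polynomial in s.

Repeated division with remainder:
  5s⁴ + 115s³ + 780s² + 740s - 5600 = ((5/4)s)(4s³ + 92s² + 680s + 1600) + (-70s² - 1260s - 5600)
  4s³ + 92s² + 680s + 1600 = (-(2/35)s - 2/7)(-70s² - 1260s - 5600) + (0)
Last nonzero remainder: -70s² - 1260s - 5600. Dividing through by -70 gives the monic gcd s² + 18s + 80.

s² + 18s + 80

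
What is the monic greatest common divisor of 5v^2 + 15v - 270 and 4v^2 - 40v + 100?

1

Apply the Euclidean algorithm:
  5v^2 + 15v - 270 = (5/4)(4v^2 - 40v + 100) + (65v - 395)
  4v^2 - 40v + 100 = ((4/65)v - 204/845)(65v - 395) + (784/169)
  65v - 395 = ((10985/784)v - 66755/784)(784/169) + (0)
The last nonzero remainder is the constant 784/169, so the polynomials are coprime and gcd = 1.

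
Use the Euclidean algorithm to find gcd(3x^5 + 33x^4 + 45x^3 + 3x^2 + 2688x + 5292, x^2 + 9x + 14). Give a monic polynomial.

Apply the Euclidean algorithm:
  3x^5 + 33x^4 + 45x^3 + 3x^2 + 2688x + 5292 = (3x^3 + 6x^2 - 51x + 378)(x^2 + 9x + 14) + (0)
The last nonzero remainder x^2 + 9x + 14 is already monic.

x^2 + 9x + 14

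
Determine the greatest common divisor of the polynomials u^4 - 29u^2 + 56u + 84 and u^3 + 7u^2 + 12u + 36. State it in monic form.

Euclidean algorithm in ℚ[u]:
  u^4 - 29u^2 + 56u + 84 = (u - 7)(u^3 + 7u^2 + 12u + 36) + (8u^2 + 104u + 336)
  u^3 + 7u^2 + 12u + 36 = ((1/8)u - 3/4)(8u^2 + 104u + 336) + (48u + 288)
  8u^2 + 104u + 336 = ((1/6)u + 7/6)(48u + 288) + (0)
Last nonzero remainder: 48u + 288. Dividing through by 48 gives the monic gcd u + 6.

u + 6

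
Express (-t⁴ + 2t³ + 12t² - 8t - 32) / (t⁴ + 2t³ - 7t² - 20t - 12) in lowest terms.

(-t² + 6t - 8)/(t² - 2t - 3)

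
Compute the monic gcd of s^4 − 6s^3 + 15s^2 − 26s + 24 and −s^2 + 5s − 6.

s^2 − 5s + 6

Apply the Euclidean algorithm:
  s^4 − 6s^3 + 15s^2 − 26s + 24 = (−s^2 + s − 4)(−s^2 + 5s − 6) + (0)
Last nonzero remainder: −s^2 + 5s − 6. Dividing through by −1 gives the monic gcd s^2 − 5s + 6.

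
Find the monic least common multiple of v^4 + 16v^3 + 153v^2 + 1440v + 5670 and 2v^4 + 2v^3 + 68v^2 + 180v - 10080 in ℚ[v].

By polynomial division,
  v^4 + 16v^3 + 153v^2 + 1440v + 5670 = (1/2)(2v^4 + 2v^3 + 68v^2 + 180v - 10080) + (15v^3 + 119v^2 + 1350v + 10710)
  2v^4 + 2v^3 + 68v^2 + 180v - 10080 = ((2/15)v - 208/225)(15v^3 + 119v^2 + 1350v + 10710) + (-(448/225)v^2 - 896/5)
  15v^3 + 119v^2 + 1350v + 10710 = (-(3375/448)v - 3825/64)(-(448/225)v^2 - 896/5) + (0)
Last nonzero remainder: -(448/225)v^2 - 896/5. Dividing through by -448/225 gives the monic gcd v^2 + 90.
Then lcm(f, g) = f·g / gcd(f, g); expanding and making the result monic gives the answer.

v^6 + 17v^5 + 113v^4 + 697v^3 - 1458v^2 - 74970v - 317520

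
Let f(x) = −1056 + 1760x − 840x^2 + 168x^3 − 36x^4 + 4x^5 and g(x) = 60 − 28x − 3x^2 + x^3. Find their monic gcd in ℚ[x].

12 − 8x + x^2

By polynomial division,
  4x^5 − 36x^4 + 168x^3 − 840x^2 + 1760x − 1056 = (4x^2 − 24x + 208)(x^3 − 3x^2 − 28x + 60) + (−1128x^2 + 9024x − 13536)
  x^3 − 3x^2 − 28x + 60 = (−(1/1128)x − 5/1128)(−1128x^2 + 9024x − 13536) + (0)
Last nonzero remainder: −1128x^2 + 9024x − 13536. Dividing through by −1128 gives the monic gcd x^2 − 8x + 12.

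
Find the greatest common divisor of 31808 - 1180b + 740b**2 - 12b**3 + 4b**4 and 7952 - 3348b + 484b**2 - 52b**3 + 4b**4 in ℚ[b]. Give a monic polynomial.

71 - 2b + b**2

Repeated division with remainder:
  4b**4 - 12b**3 + 740b**2 - 1180b + 31808 = (4b**4 - 52b**3 + 484b**2 - 3348b + 7952) + (40b**3 + 256b**2 + 2168b + 23856)
  4b**4 - 52b**3 + 484b**2 - 3348b + 7952 = ((1/10)b - 97/50)(40b**3 + 256b**2 + 2168b + 23856) + ((19096/25)b**2 - (38192/25)b + 1355816/25)
  40b**3 + 256b**2 + 2168b + 23856 = ((125/2387)b + 150/341)((19096/25)b**2 - (38192/25)b + 1355816/25) + (0)
Last nonzero remainder: (19096/25)b**2 - (38192/25)b + 1355816/25. Dividing through by 19096/25 gives the monic gcd b**2 - 2b + 71.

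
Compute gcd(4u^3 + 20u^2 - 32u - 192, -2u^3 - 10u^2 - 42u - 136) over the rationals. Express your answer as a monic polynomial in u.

u + 4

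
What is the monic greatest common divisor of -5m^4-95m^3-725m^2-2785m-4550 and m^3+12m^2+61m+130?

m^3+12m^2+61m+130

Euclidean algorithm in ℚ[m]:
  -5m^4-95m^3-725m^2-2785m-4550 = (-5m-35)(m^3+12m^2+61m+130) + (0)
The last nonzero remainder m^3+12m^2+61m+130 is already monic.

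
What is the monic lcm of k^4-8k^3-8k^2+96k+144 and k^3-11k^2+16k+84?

By polynomial division,
  k^4-8k^3-8k^2+96k+144 = (k+3)(k^3-11k^2+16k+84) + (9k^2-36k-108)
  k^3-11k^2+16k+84 = ((1/9)k-7/9)(9k^2-36k-108) + (0)
Last nonzero remainder: 9k^2-36k-108. Dividing through by 9 gives the monic gcd k^2-4k-12.
Then lcm(f, g) = f·g / gcd(f, g); expanding and making the result monic gives the answer.

k^5-15k^4+48k^3+152k^2-528k-1008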